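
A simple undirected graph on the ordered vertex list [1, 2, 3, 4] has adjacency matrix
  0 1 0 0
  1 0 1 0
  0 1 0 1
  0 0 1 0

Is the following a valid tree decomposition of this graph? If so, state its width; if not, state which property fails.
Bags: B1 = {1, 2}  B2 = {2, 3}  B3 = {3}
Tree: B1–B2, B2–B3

A tree decomposition must satisfy three properties: every vertex lies in some bag; for every edge, both endpoints lie together in some bag; and for every vertex, the bags containing it form a connected subtree. Here vertex 4 appears in no bag, so the decomposition is invalid.

No — vertex 4 appears in no bag.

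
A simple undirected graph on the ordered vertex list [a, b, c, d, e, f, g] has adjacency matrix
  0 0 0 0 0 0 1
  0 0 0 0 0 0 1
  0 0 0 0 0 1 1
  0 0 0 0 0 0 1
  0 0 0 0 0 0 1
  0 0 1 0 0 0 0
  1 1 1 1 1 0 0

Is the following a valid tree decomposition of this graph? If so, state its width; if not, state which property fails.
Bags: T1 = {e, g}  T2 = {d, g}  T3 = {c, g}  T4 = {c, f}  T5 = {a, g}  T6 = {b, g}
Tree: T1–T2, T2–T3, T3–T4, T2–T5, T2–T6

Checking the three conditions: (i) the bags cover all of {a, b, c, d, e, f, g}; (ii) for each edge, some bag contains both endpoints; (iii) the bags containing any fixed vertex form a subtree. All hold, so the decomposition is valid with width 2 − 1 = 1.

Yes; width 1.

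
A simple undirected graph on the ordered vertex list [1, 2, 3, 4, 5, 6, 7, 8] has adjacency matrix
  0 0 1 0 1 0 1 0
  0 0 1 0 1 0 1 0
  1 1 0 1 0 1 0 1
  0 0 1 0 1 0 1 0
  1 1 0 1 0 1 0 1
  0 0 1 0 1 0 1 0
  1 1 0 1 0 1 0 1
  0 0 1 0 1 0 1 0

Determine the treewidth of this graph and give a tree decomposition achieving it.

Treewidth 3.
One such decomposition:
Bags: B1 = {3, 5, 6, 7}  B2 = {3, 5, 7, 8}  B3 = {1, 3, 5, 7}  B4 = {3, 4, 5, 7}  B5 = {2, 3, 5, 7}
Tree: B1–B2, B2–B3, B3–B4, B4–B5

Every bag has size at most 4, so the width is 4 − 1 = 3 and tw(G) ≤ 3. For the lower bound: the 4 vertex sets {5,6}, {3,8}, {7}, {1} are disjoint, each induces a connected subgraph, and every pair is joined by at least one edge of G. Contracting each set to a single vertex therefore yields K_{4} as a minor, and since treewidth is minor-monotone, tw(G) ≥ tw(K_{4}) = 3. Combining the bounds, tw(G) = 3.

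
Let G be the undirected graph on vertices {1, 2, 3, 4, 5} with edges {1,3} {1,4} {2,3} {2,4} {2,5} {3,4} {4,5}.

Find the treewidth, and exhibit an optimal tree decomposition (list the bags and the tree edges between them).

Treewidth 2.
Bags: B1 = {2, 3, 4}  B2 = {2, 4, 5}  B3 = {1, 3, 4}
Tree: B1–B2, B1–B3

The largest bag has 3 vertices, giving width 2; this decomposition certifies tw(G) ≤ 2. For the lower bound, the 3 vertices {1, 3, 4} are pairwise adjacent, and any tree decomposition puts a clique entirely inside one bag — forcing width ≥ 2. Hence tw(G) = 2 exactly.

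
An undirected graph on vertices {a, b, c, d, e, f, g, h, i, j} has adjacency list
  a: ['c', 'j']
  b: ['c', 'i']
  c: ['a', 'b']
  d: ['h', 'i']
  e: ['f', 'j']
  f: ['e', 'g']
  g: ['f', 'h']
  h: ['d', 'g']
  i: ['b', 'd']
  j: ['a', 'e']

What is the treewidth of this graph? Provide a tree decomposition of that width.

Treewidth 2.
Bags: B1 = {d, h, i}  B2 = {g, h, i}  B3 = {f, g, i}  B4 = {e, f, i}  B5 = {e, i, j}  B6 = {a, i, j}  B7 = {a, c, i}  B8 = {b, c, i}
Tree: B1–B2, B2–B3, B3–B4, B4–B5, B5–B6, B6–B7, B7–B8

Each bag holds 3 vertices, so the decomposition has width 2, which upper-bounds the treewidth. For the lower bound, G contains the cycle i–d–h–g–f–e–j–a–c–b–i, so G is not a forest; only forests have treewidth ≤ 1, hence tw(G) ≥ 2. Therefore the treewidth is 2.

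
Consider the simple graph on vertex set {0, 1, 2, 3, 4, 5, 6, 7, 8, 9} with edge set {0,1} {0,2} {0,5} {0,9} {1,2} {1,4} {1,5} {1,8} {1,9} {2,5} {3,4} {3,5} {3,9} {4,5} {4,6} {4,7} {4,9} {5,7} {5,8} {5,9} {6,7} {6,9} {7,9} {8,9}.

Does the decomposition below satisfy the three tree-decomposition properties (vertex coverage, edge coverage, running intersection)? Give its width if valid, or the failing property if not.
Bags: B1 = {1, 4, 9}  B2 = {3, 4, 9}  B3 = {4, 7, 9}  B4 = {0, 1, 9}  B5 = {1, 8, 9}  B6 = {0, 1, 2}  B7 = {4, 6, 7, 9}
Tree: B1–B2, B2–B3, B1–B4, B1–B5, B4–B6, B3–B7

No — vertex 5 appears in no bag.

A tree decomposition must satisfy three properties: every vertex lies in some bag; for every edge, both endpoints lie together in some bag; and for every vertex, the bags containing it form a connected subtree. Here vertex 5 appears in no bag, so the decomposition is invalid.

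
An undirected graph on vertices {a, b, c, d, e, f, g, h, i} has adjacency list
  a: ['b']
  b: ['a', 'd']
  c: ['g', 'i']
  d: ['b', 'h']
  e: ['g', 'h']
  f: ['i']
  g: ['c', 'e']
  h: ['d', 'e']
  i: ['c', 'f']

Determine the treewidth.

1

A width-1 tree decomposition is:
Bags: B1 = {a, b}  B2 = {b, d}  B3 = {d, h}  B4 = {e, h}  B5 = {e, g}  B6 = {c, g}  B7 = {c, i}  B8 = {f, i}
Tree: B1–B2, B2–B3, B3–B4, B4–B5, B5–B6, B6–B7, B7–B8
Each bag holds 2 vertices, so the decomposition has width 1, which upper-bounds the treewidth. G has an edge, so its treewidth is at least 1. Hence tw(G) = 1 exactly.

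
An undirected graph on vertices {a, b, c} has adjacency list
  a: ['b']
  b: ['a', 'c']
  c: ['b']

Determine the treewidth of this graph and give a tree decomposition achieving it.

Treewidth 1.
One such decomposition:
Bags: B1 = {a, b}  B2 = {b, c}
Tree: B1–B2

Each bag holds 2 vertices, so the decomposition has width 1, which upper-bounds the treewidth. Any graph with an edge has treewidth ≥ 1, and G has the edge b–a. Combining the bounds, tw(G) = 1.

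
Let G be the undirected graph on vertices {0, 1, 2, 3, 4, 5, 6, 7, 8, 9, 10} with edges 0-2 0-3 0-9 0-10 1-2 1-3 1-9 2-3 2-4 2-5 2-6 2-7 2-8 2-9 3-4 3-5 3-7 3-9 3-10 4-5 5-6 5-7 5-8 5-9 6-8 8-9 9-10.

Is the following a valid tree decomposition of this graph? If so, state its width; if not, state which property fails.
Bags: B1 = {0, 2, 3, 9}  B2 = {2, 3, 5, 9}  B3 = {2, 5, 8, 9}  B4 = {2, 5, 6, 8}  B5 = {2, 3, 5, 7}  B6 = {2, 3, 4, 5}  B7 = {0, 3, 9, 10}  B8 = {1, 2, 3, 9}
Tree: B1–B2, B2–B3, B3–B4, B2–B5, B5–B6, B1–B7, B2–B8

Every vertex of G appears in some bag (union = {0, 1, 2, 3, 4, 5, 6, 7, 8, 9, 10}); every edge is covered by a bag; and for each vertex v the set of bags containing v is connected in the bag tree. The decomposition is therefore valid. The largest bag has 4 vertices, so the width is 3.

Yes; width 3.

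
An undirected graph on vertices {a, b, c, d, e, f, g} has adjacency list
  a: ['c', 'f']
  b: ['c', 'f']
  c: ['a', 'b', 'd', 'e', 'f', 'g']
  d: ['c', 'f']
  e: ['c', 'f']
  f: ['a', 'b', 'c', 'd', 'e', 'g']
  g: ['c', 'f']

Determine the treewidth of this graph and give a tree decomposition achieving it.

Treewidth 2.
One such decomposition:
Bags: B1 = {c, e, f}  B2 = {c, f, g}  B3 = {c, d, f}  B4 = {b, c, f}  B5 = {a, c, f}
Tree: B1–B2, B1–B3, B1–B4, B4–B5

Every bag has size at most 3, so the width is 3 − 1 = 2 and tw(G) ≤ 2. On the other hand G contains the 3-clique {c, d, f}. A clique must lie in a single bag of any decomposition, so no decomposition can have width below 2. Combining the bounds, tw(G) = 2.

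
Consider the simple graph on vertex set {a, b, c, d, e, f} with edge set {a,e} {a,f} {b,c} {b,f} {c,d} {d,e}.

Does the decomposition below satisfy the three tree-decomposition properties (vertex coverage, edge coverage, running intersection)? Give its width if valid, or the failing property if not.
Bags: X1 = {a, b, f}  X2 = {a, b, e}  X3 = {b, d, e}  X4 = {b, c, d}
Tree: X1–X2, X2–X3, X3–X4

Yes; width 2.

Vertex coverage: the bags together contain {a, b, c, d, e, f}, the full vertex set. Edge coverage: each edge of G has both endpoints in at least one bag. Running intersection: for every vertex, the bags containing it form a connected subtree. All three properties hold, so this is a valid tree decomposition of width max|bag| − 1 = 2, and hence tw(G) ≤ 2.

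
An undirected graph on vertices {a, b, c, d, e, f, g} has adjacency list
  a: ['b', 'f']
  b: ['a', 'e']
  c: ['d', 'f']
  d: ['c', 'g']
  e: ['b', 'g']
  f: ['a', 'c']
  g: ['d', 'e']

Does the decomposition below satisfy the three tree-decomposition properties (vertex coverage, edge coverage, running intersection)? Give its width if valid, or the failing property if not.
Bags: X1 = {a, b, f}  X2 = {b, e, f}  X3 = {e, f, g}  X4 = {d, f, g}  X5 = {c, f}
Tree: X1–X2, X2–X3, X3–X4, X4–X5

No — edge (d,c) lies in no bag.

A tree decomposition must satisfy three properties: every vertex lies in some bag; for every edge, both endpoints lie together in some bag; and for every vertex, the bags containing it form a connected subtree. Here edge (d,c) lies in no bag, so the decomposition is invalid.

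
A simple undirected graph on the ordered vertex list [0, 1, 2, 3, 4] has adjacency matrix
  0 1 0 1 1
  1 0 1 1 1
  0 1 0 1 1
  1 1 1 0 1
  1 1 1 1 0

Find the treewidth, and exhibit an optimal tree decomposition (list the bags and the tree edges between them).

Treewidth 3.
Bags: B1 = {1, 2, 3, 4}  B2 = {0, 1, 3, 4}
Tree: B1–B2

The largest bag has 4 vertices, giving width 3; this decomposition certifies tw(G) ≤ 3. For the lower bound, the 4 vertices {0, 1, 3, 4} are pairwise adjacent, and any tree decomposition puts a clique entirely inside one bag — forcing width ≥ 3. Hence tw(G) = 3 exactly.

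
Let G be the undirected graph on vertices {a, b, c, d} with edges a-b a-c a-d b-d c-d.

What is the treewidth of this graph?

A width-2 tree decomposition is:
Bags: B1 = {a, b, d}  B2 = {a, c, d}
Tree: B1–B2
Every bag has size at most 3, so the width is 3 − 1 = 2 and tw(G) ≤ 2. On the other hand G contains the 3-clique {a, c, d}. A clique must lie in a single bag of any decomposition, so no decomposition can have width below 2. The upper and lower bounds meet at 2, so that is the treewidth.

2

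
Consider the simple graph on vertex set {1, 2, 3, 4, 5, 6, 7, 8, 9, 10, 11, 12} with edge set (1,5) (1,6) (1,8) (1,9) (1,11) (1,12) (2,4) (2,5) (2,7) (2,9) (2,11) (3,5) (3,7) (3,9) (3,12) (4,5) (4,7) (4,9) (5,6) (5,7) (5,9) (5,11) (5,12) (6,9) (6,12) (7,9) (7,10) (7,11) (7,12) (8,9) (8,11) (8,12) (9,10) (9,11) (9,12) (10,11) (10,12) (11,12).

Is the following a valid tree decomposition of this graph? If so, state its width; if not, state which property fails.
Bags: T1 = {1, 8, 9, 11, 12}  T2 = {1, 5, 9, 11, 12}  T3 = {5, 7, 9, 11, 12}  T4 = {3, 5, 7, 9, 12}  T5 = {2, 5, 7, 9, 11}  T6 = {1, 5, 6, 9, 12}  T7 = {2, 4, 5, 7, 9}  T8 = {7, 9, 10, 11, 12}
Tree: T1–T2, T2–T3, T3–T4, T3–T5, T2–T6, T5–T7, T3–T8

Yes; width 4.

Checking the three conditions: (i) the bags cover all of {1, 2, 3, 4, 5, 6, 7, 8, 9, 10, 11, 12}; (ii) for each edge, some bag contains both endpoints; (iii) the bags containing any fixed vertex form a subtree. All hold, so the decomposition is valid with width 5 − 1 = 4.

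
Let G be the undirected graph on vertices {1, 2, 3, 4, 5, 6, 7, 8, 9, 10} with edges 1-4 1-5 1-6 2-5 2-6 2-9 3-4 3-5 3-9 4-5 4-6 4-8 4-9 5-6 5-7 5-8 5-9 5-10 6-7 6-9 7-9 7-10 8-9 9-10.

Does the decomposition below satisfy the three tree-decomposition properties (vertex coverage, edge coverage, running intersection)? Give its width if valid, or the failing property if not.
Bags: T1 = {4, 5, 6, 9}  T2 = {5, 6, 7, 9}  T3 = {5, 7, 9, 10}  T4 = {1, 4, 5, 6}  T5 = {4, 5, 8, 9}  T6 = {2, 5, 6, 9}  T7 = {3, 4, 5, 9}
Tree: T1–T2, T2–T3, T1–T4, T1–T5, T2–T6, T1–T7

Yes; width 3.

Every vertex of G appears in some bag (union = {1, 2, 3, 4, 5, 6, 7, 8, 9, 10}); every edge is covered by a bag; and for each vertex v the set of bags containing v is connected in the bag tree. The decomposition is therefore valid. The largest bag has 4 vertices, so the width is 3.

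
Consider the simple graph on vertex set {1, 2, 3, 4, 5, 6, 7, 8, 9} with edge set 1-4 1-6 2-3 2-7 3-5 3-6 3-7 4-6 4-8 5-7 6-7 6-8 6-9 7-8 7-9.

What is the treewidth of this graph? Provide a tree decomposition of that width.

Treewidth 2.
One such decomposition:
Bags: B1 = {3, 6, 7}  B2 = {3, 5, 7}  B3 = {2, 3, 7}  B4 = {6, 7, 8}  B5 = {4, 6, 8}  B6 = {1, 4, 6}  B7 = {6, 7, 9}
Tree: B1–B2, B2–B3, B1–B4, B4–B5, B5–B6, B1–B7

Every bag has size at most 3, so the width is 3 − 1 = 2 and tw(G) ≤ 2. For the lower bound, the 3 vertices {2, 3, 7} are pairwise adjacent, and any tree decomposition puts a clique entirely inside one bag — forcing width ≥ 2. Hence tw(G) = 2 exactly.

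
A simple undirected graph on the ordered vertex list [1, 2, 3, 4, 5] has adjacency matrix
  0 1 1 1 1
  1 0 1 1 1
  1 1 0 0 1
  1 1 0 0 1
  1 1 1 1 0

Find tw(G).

3

A width-3 tree decomposition is:
Bags: B1 = {1, 2, 4, 5}  B2 = {1, 2, 3, 5}
Tree: B1–B2
Each bag holds 4 vertices, so the decomposition has width 3, which upper-bounds the treewidth. For the lower bound, the 4 vertices {1, 2, 3, 5} are pairwise adjacent, and any tree decomposition puts a clique entirely inside one bag — forcing width ≥ 3. Combining the bounds, tw(G) = 3.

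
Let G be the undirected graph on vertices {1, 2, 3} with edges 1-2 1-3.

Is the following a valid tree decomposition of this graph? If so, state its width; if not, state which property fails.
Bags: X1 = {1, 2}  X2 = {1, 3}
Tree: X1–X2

Every vertex of G appears in some bag (union = {1, 2, 3}); every edge is covered by a bag; and for each vertex v the set of bags containing v is connected in the bag tree. The decomposition is therefore valid. The largest bag has 2 vertices, so the width is 1.

Yes; width 1.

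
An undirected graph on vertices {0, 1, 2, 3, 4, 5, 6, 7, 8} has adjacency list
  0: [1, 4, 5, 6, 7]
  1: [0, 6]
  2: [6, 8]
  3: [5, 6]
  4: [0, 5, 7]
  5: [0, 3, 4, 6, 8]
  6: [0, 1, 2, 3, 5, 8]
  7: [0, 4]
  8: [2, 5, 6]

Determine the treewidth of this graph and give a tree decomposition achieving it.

The largest bag has 3 vertices, giving width 2; this decomposition certifies tw(G) ≤ 2. For the lower bound, the 3 vertices {0, 4, 5} are pairwise adjacent, and any tree decomposition puts a clique entirely inside one bag — forcing width ≥ 2. The upper and lower bounds meet at 2, so that is the treewidth.

Treewidth 2.
Bags: B1 = {0, 5, 6}  B2 = {0, 4, 5}  B3 = {0, 1, 6}  B4 = {5, 6, 8}  B5 = {0, 4, 7}  B6 = {3, 5, 6}  B7 = {2, 6, 8}
Tree: B1–B2, B1–B3, B1–B4, B2–B5, B1–B6, B4–B7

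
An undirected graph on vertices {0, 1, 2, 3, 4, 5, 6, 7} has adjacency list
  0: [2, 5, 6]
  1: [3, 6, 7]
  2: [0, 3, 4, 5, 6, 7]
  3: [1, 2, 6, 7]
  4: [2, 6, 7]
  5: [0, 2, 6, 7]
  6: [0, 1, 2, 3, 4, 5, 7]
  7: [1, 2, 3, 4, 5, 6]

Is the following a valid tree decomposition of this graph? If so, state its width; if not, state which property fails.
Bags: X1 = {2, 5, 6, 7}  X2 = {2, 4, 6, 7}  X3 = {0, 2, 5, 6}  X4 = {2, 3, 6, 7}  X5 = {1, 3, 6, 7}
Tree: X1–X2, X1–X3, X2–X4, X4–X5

Yes; width 3.

Every vertex of G appears in some bag (union = {0, 1, 2, 3, 4, 5, 6, 7}); every edge is covered by a bag; and for each vertex v the set of bags containing v is connected in the bag tree. The decomposition is therefore valid. The largest bag has 4 vertices, so the width is 3.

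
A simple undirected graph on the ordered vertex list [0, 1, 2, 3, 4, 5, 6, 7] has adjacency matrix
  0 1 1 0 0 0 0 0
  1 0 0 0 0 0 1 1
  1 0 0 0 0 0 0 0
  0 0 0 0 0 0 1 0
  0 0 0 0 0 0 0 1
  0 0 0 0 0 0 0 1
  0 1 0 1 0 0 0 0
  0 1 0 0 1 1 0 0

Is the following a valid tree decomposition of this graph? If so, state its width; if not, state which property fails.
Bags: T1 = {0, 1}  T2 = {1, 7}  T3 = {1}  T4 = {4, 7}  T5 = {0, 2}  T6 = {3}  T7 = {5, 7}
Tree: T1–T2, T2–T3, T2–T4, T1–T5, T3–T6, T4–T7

A tree decomposition must satisfy three properties: every vertex lies in some bag; for every edge, both endpoints lie together in some bag; and for every vertex, the bags containing it form a connected subtree. Here vertex 6 appears in no bag, so the decomposition is invalid.

No — vertex 6 appears in no bag.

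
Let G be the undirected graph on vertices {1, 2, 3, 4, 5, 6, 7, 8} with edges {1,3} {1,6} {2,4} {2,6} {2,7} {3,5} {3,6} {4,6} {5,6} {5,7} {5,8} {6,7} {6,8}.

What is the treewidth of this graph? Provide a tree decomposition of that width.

Treewidth 2.
One such decomposition:
Bags: B1 = {3, 5, 6}  B2 = {5, 6, 7}  B3 = {2, 6, 7}  B4 = {1, 3, 6}  B5 = {5, 6, 8}  B6 = {2, 4, 6}
Tree: B1–B2, B2–B3, B1–B4, B2–B5, B3–B6

The largest bag has 3 vertices, giving width 2; this decomposition certifies tw(G) ≤ 2. On the other hand G contains the 3-clique {1, 3, 6}. A clique must lie in a single bag of any decomposition, so no decomposition can have width below 2. Hence tw(G) = 2 exactly.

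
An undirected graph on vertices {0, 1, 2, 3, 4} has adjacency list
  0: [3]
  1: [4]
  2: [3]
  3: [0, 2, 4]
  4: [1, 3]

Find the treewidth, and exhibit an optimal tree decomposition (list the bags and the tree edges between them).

Every bag has size at most 2, so the width is 2 − 1 = 1 and tw(G) ≤ 1. Any graph with an edge has treewidth ≥ 1, and G has the edge 0–3. Therefore the treewidth is 1.

Treewidth 1.
One such decomposition:
Bags: B1 = {0, 3}  B2 = {2, 3}  B3 = {3, 4}  B4 = {1, 4}
Tree: B1–B2, B1–B3, B3–B4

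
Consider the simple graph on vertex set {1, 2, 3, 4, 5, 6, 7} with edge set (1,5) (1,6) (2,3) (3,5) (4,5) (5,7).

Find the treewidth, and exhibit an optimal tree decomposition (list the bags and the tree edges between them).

The largest bag has 2 vertices, giving width 1; this decomposition certifies tw(G) ≤ 1. Any graph with an edge has treewidth ≥ 1, and G has the edge 1–5. The upper and lower bounds meet at 1, so that is the treewidth.

Treewidth 1.
One optimal decomposition is:
Bags: B1 = {1, 5}  B2 = {3, 5}  B3 = {5, 7}  B4 = {1, 6}  B5 = {4, 5}  B6 = {2, 3}
Tree: B1–B2, B2–B3, B1–B4, B2–B5, B2–B6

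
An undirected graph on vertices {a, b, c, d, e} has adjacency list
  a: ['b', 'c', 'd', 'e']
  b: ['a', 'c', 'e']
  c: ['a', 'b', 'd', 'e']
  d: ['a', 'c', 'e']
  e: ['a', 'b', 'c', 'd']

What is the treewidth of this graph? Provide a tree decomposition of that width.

Treewidth 3.
One optimal decomposition is:
Bags: B1 = {a, b, c, e}  B2 = {a, c, d, e}
Tree: B1–B2

The largest bag has 4 vertices, giving width 3; this decomposition certifies tw(G) ≤ 3. On the other hand G contains the 4-clique {a, c, d, e}. A clique must lie in a single bag of any decomposition, so no decomposition can have width below 3. Combining the bounds, tw(G) = 3.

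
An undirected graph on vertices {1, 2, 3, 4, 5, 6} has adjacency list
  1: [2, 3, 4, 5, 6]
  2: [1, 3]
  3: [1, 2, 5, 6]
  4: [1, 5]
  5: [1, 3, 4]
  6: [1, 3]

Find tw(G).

2

A width-2 tree decomposition is:
Bags: B1 = {1, 2, 3}  B2 = {1, 3, 6}  B3 = {1, 3, 5}  B4 = {1, 4, 5}
Tree: B1–B2, B2–B3, B3–B4
The largest bag has 3 vertices, giving width 2; this decomposition certifies tw(G) ≤ 2. For the lower bound, the 3 vertices {1, 2, 3} are pairwise adjacent, and any tree decomposition puts a clique entirely inside one bag — forcing width ≥ 2. Therefore the treewidth is 2.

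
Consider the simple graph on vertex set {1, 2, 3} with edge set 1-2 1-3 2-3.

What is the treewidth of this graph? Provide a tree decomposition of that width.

Treewidth 2.
Bags: B1 = {1, 2, 3}
Tree: (single bag)

A single bag containing all 3 vertices is trivially a valid decomposition of width 2. Conversely, {1, 2, 3} is a clique of size 3, and the vertices of any clique must share a bag in every tree decomposition; so some bag has ≥ 3 vertices and tw(G) ≥ 2. Therefore the treewidth is 2.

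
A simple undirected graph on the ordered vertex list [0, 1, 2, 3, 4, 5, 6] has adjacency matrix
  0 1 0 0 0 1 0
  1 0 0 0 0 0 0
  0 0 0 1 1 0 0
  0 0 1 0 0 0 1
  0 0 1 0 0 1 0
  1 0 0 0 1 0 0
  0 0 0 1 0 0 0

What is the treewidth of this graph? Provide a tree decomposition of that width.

Each bag holds 2 vertices, so the decomposition has width 1, which upper-bounds the treewidth. G has an edge, so its treewidth is at least 1. The upper and lower bounds meet at 1, so that is the treewidth.

Treewidth 1.
Bags: B1 = {0, 1}  B2 = {0, 5}  B3 = {4, 5}  B4 = {2, 4}  B5 = {2, 3}  B6 = {3, 6}
Tree: B1–B2, B2–B3, B3–B4, B4–B5, B5–B6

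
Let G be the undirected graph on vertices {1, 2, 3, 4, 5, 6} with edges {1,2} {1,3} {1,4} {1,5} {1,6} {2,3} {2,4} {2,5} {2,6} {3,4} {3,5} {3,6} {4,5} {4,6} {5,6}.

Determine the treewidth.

A width-5 tree decomposition is:
Bags: B1 = {1, 2, 3, 4, 5, 6}
Tree: (single bag)
A single bag containing all 6 vertices is trivially a valid decomposition of width 5. Conversely, {1, 2, 3, 4, 5, 6} is a clique of size 6, and the vertices of any clique must share a bag in every tree decomposition; so some bag has ≥ 6 vertices and tw(G) ≥ 5. Therefore the treewidth is 5.

5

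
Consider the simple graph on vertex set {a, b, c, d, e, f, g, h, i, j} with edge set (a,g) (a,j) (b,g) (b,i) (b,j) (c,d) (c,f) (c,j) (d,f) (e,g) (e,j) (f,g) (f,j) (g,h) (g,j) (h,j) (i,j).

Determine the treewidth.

2

A width-2 tree decomposition is:
Bags: B1 = {b, g, j}  B2 = {g, h, j}  B3 = {f, g, j}  B4 = {c, f, j}  B5 = {b, i, j}  B6 = {a, g, j}  B7 = {c, d, f}  B8 = {e, g, j}
Tree: B1–B2, B2–B3, B3–B4, B1–B5, B2–B6, B4–B7, B1–B8
The largest bag has 3 vertices, giving width 2; this decomposition certifies tw(G) ≤ 2. For the lower bound, the 3 vertices {c, d, f} are pairwise adjacent, and any tree decomposition puts a clique entirely inside one bag — forcing width ≥ 2. Hence tw(G) = 2 exactly.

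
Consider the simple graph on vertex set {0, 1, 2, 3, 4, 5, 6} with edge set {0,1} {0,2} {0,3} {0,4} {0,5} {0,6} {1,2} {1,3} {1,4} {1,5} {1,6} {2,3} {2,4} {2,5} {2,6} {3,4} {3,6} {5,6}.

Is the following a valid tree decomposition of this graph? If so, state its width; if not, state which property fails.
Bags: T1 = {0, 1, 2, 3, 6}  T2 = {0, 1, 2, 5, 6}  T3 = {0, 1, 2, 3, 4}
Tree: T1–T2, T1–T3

Vertex coverage: the bags together contain {0, 1, 2, 3, 4, 5, 6}, the full vertex set. Edge coverage: each edge of G has both endpoints in at least one bag. Running intersection: for every vertex, the bags containing it form a connected subtree. All three properties hold, so this is a valid tree decomposition of width max|bag| − 1 = 4, and hence tw(G) ≤ 4.

Yes; width 4.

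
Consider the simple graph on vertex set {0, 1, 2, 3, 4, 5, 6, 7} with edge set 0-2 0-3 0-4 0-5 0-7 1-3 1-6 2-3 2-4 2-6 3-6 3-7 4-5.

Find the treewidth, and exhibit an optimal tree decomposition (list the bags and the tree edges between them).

The largest bag has 3 vertices, giving width 2; this decomposition certifies tw(G) ≤ 2. On the other hand G contains the 3-clique {0, 2, 3}. A clique must lie in a single bag of any decomposition, so no decomposition can have width below 2. Combining the bounds, tw(G) = 2.

Treewidth 2.
Bags: B1 = {2, 3, 6}  B2 = {0, 2, 3}  B3 = {0, 3, 7}  B4 = {1, 3, 6}  B5 = {0, 2, 4}  B6 = {0, 4, 5}
Tree: B1–B2, B2–B3, B1–B4, B2–B5, B5–B6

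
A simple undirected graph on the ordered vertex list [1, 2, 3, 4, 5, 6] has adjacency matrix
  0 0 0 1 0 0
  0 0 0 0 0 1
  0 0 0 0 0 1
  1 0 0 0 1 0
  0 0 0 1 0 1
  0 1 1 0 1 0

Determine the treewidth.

A width-1 tree decomposition is:
Bags: B1 = {5, 6}  B2 = {2, 6}  B3 = {4, 5}  B4 = {3, 6}  B5 = {1, 4}
Tree: B1–B2, B1–B3, B1–B4, B3–B5
The largest bag has 2 vertices, giving width 1; this decomposition certifies tw(G) ≤ 1. Any graph with an edge has treewidth ≥ 1, and G has the edge 6–5. Combining the bounds, tw(G) = 1.

1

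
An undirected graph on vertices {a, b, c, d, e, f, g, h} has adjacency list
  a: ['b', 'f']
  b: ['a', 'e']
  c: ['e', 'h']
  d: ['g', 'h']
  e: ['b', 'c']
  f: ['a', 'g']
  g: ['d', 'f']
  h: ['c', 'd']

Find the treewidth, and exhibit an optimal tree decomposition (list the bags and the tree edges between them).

Every bag has size at most 3, so the width is 3 − 1 = 2 and tw(G) ≤ 2. For the lower bound, G contains the cycle e–c–h–d–g–f–a–b–e, so G is not a forest; only forests have treewidth ≤ 1, hence tw(G) ≥ 2. Hence tw(G) = 2 exactly.

Treewidth 2.
Bags: B1 = {c, e, h}  B2 = {d, e, h}  B3 = {d, e, g}  B4 = {e, f, g}  B5 = {a, e, f}  B6 = {a, b, e}
Tree: B1–B2, B2–B3, B3–B4, B4–B5, B5–B6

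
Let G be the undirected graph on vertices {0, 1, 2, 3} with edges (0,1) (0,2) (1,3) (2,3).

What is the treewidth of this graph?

2

A width-2 tree decomposition is:
Bags: B1 = {1, 2, 3}  B2 = {0, 1, 2}
Tree: B1–B2
The largest bag has 3 vertices, giving width 2; this decomposition certifies tw(G) ≤ 2. The edges 1–3–2–0–1 form a cycle, so G is not a tree and its treewidth is at least 2. Hence tw(G) = 2 exactly.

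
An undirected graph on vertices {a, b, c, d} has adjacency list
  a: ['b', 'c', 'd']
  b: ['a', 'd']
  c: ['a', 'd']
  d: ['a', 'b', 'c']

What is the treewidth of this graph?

2

A width-2 tree decomposition is:
Bags: B1 = {a, b, d}  B2 = {a, c, d}
Tree: B1–B2
The largest bag has 3 vertices, giving width 2; this decomposition certifies tw(G) ≤ 2. Conversely, {a, c, d} is a clique of size 3, and the vertices of any clique must share a bag in every tree decomposition; so some bag has ≥ 3 vertices and tw(G) ≥ 2. Combining the bounds, tw(G) = 2.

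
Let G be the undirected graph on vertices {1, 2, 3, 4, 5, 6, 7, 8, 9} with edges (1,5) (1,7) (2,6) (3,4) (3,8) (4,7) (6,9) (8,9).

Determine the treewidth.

A width-1 tree decomposition is:
Bags: B1 = {2, 6}  B2 = {6, 9}  B3 = {8, 9}  B4 = {3, 8}  B5 = {3, 4}  B6 = {4, 7}  B7 = {1, 7}  B8 = {1, 5}
Tree: B1–B2, B2–B3, B3–B4, B4–B5, B5–B6, B6–B7, B7–B8
Every bag has size at most 2, so the width is 2 − 1 = 1 and tw(G) ≤ 1. Any graph with an edge has treewidth ≥ 1, and G has the edge 2–6. The upper and lower bounds meet at 1, so that is the treewidth.

1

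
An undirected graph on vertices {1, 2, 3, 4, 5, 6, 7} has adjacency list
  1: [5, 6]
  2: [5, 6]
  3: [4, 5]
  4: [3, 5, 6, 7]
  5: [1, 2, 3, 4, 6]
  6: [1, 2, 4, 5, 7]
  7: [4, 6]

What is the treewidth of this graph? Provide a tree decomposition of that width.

Treewidth 2.
Bags: B1 = {4, 5, 6}  B2 = {3, 4, 5}  B3 = {1, 5, 6}  B4 = {4, 6, 7}  B5 = {2, 5, 6}
Tree: B1–B2, B1–B3, B1–B4, B3–B5

The largest bag has 3 vertices, giving width 2; this decomposition certifies tw(G) ≤ 2. On the other hand G contains the 3-clique {3, 4, 5}. A clique must lie in a single bag of any decomposition, so no decomposition can have width below 2. Combining the bounds, tw(G) = 2.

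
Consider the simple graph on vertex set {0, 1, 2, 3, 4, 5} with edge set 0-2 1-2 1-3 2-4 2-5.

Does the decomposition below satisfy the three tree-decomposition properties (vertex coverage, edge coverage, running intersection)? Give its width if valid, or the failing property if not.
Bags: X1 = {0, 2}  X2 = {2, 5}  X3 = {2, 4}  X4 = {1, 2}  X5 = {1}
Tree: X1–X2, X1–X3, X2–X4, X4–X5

No — vertex 3 appears in no bag.

A tree decomposition must satisfy three properties: every vertex lies in some bag; for every edge, both endpoints lie together in some bag; and for every vertex, the bags containing it form a connected subtree. Here vertex 3 appears in no bag, so the decomposition is invalid.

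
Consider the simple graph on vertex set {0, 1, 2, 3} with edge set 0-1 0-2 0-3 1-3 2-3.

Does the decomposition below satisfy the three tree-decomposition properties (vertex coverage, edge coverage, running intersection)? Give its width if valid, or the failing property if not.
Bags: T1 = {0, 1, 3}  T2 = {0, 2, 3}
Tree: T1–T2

Yes; width 2.

Vertex coverage: the bags together contain {0, 1, 2, 3}, the full vertex set. Edge coverage: each edge of G has both endpoints in at least one bag. Running intersection: for every vertex, the bags containing it form a connected subtree. All three properties hold, so this is a valid tree decomposition of width max|bag| − 1 = 2, and hence tw(G) ≤ 2.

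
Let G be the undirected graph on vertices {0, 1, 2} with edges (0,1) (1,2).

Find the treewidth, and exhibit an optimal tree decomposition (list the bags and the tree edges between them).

Treewidth 1.
Bags: B1 = {0, 1}  B2 = {1, 2}
Tree: B1–B2

Each bag holds 2 vertices, so the decomposition has width 1, which upper-bounds the treewidth. Since G has at least one edge (e.g. 0–1), it is not an edgeless graph, so tw(G) ≥ 1. Combining the bounds, tw(G) = 1.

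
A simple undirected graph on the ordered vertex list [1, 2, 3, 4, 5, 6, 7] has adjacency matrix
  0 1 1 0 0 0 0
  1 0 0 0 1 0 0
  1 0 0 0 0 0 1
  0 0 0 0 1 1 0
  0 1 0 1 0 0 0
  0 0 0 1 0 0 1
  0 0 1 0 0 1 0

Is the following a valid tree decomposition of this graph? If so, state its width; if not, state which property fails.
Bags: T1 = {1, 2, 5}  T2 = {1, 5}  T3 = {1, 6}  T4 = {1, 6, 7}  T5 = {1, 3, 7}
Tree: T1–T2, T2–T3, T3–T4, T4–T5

A tree decomposition must satisfy three properties: every vertex lies in some bag; for every edge, both endpoints lie together in some bag; and for every vertex, the bags containing it form a connected subtree. Here vertex 4 appears in no bag, so the decomposition is invalid.

No — vertex 4 appears in no bag.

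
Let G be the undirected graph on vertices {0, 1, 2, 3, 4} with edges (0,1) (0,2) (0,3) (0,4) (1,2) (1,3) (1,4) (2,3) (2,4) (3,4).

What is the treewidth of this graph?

4

A width-4 tree decomposition is:
Bags: B1 = {0, 1, 2, 3, 4}
Tree: (single bag)
With just one bag of size 5, the width is 5 − 1 = 4, so tw(G) ≤ 4. For the lower bound, the 5 vertices {0, 1, 2, 3, 4} are pairwise adjacent, and any tree decomposition puts a clique entirely inside one bag — forcing width ≥ 4. Hence tw(G) = 4 exactly.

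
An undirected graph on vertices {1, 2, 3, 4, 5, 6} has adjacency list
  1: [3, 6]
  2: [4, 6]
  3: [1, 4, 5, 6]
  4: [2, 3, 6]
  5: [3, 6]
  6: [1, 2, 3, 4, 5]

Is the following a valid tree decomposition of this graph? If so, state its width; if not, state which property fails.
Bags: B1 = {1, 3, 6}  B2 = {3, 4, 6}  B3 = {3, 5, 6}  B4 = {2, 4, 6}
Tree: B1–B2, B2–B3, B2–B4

Vertex coverage: the bags together contain {1, 2, 3, 4, 5, 6}, the full vertex set. Edge coverage: each edge of G has both endpoints in at least one bag. Running intersection: for every vertex, the bags containing it form a connected subtree. All three properties hold, so this is a valid tree decomposition of width max|bag| − 1 = 2, and hence tw(G) ≤ 2.

Yes; width 2.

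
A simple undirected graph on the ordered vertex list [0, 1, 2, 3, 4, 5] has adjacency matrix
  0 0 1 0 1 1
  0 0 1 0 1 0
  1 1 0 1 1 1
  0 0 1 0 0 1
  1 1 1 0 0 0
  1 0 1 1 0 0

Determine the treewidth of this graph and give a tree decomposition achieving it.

Treewidth 2.
Bags: B1 = {0, 2, 5}  B2 = {2, 3, 5}  B3 = {0, 2, 4}  B4 = {1, 2, 4}
Tree: B1–B2, B1–B3, B3–B4

The largest bag has 3 vertices, giving width 2; this decomposition certifies tw(G) ≤ 2. On the other hand G contains the 3-clique {0, 2, 4}. A clique must lie in a single bag of any decomposition, so no decomposition can have width below 2. The upper and lower bounds meet at 2, so that is the treewidth.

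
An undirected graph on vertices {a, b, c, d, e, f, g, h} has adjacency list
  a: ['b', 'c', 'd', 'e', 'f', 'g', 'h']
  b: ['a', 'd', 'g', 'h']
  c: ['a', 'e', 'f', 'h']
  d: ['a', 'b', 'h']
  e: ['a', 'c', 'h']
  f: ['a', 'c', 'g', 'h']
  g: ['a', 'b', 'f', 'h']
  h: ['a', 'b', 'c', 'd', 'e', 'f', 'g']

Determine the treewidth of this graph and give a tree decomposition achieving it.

Every bag has size at most 4, so the width is 4 − 1 = 3 and tw(G) ≤ 3. On the other hand G contains the 4-clique {a, b, d, h}. A clique must lie in a single bag of any decomposition, so no decomposition can have width below 3. Therefore the treewidth is 3.

Treewidth 3.
Bags: B1 = {a, f, g, h}  B2 = {a, b, g, h}  B3 = {a, b, d, h}  B4 = {a, c, f, h}  B5 = {a, c, e, h}
Tree: B1–B2, B2–B3, B1–B4, B4–B5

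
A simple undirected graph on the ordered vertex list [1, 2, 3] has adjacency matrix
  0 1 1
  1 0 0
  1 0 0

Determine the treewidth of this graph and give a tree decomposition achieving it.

The largest bag has 2 vertices, giving width 1; this decomposition certifies tw(G) ≤ 1. Since G has at least one edge (e.g. 3–1), it is not an edgeless graph, so tw(G) ≥ 1. Combining the bounds, tw(G) = 1.

Treewidth 1.
One such decomposition:
Bags: B1 = {1, 3}  B2 = {1, 2}
Tree: B1–B2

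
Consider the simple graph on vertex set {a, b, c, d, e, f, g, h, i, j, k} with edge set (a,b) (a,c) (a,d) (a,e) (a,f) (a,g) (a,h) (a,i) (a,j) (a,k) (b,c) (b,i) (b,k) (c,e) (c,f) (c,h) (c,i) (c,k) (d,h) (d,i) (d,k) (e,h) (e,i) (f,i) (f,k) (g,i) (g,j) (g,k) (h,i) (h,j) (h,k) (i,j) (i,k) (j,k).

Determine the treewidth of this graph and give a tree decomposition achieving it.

Each bag holds 5 vertices, so the decomposition has width 4, which upper-bounds the treewidth. For the lower bound, the 5 vertices {a, c, e, h, i} are pairwise adjacent, and any tree decomposition puts a clique entirely inside one bag — forcing width ≥ 4. Therefore the treewidth is 4.

Treewidth 4.
Bags: B1 = {a, d, h, i, k}  B2 = {a, c, h, i, k}  B3 = {a, c, f, i, k}  B4 = {a, h, i, j, k}  B5 = {a, g, i, j, k}  B6 = {a, b, c, i, k}  B7 = {a, c, e, h, i}
Tree: B1–B2, B2–B3, B1–B4, B4–B5, B2–B6, B2–B7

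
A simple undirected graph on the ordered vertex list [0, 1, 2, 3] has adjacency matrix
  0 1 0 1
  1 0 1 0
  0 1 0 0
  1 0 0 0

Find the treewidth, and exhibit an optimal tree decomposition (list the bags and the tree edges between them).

Treewidth 1.
Bags: B1 = {0, 1}  B2 = {1, 2}  B3 = {0, 3}
Tree: B1–B2, B1–B3

Each bag holds 2 vertices, so the decomposition has width 1, which upper-bounds the treewidth. G has an edge, so its treewidth is at least 1. The upper and lower bounds meet at 1, so that is the treewidth.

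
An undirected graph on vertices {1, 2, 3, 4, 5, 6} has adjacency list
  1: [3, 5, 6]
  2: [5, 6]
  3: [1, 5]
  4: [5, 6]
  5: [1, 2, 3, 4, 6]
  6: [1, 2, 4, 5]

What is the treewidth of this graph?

A width-2 tree decomposition is:
Bags: B1 = {1, 5, 6}  B2 = {1, 3, 5}  B3 = {2, 5, 6}  B4 = {4, 5, 6}
Tree: B1–B2, B1–B3, B1–B4
Every bag has size at most 3, so the width is 3 − 1 = 2 and tw(G) ≤ 2. For the lower bound, the 3 vertices {1, 3, 5} are pairwise adjacent, and any tree decomposition puts a clique entirely inside one bag — forcing width ≥ 2. Hence tw(G) = 2 exactly.

2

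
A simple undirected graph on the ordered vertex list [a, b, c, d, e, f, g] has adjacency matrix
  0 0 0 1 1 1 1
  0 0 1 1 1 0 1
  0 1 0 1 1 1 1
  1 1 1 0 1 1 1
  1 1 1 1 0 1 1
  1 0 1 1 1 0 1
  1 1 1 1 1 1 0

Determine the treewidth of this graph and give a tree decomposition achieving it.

Treewidth 4.
One optimal decomposition is:
Bags: B1 = {c, d, e, f, g}  B2 = {b, c, d, e, g}  B3 = {a, d, e, f, g}
Tree: B1–B2, B1–B3

Each bag holds 5 vertices, so the decomposition has width 4, which upper-bounds the treewidth. Conversely, {c, d, e, f, g} is a clique of size 5, and the vertices of any clique must share a bag in every tree decomposition; so some bag has ≥ 5 vertices and tw(G) ≥ 4. The upper and lower bounds meet at 4, so that is the treewidth.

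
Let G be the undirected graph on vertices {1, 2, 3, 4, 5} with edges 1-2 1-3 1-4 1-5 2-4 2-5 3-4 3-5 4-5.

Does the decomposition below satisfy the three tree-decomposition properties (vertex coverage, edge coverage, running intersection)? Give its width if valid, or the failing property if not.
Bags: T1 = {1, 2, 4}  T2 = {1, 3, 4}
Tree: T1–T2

A tree decomposition must satisfy three properties: every vertex lies in some bag; for every edge, both endpoints lie together in some bag; and for every vertex, the bags containing it form a connected subtree. Here vertex 5 appears in no bag, so the decomposition is invalid.

No — vertex 5 appears in no bag.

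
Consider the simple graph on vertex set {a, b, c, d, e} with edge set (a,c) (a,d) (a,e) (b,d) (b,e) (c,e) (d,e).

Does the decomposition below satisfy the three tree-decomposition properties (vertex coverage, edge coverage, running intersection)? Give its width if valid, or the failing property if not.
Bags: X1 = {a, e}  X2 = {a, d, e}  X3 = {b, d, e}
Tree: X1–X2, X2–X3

No — vertex c appears in no bag.

A tree decomposition must satisfy three properties: every vertex lies in some bag; for every edge, both endpoints lie together in some bag; and for every vertex, the bags containing it form a connected subtree. Here vertex c appears in no bag, so the decomposition is invalid.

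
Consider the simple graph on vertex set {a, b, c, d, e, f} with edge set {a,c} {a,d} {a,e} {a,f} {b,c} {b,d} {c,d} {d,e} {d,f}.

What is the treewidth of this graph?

2

A width-2 tree decomposition is:
Bags: B1 = {a, c, d}  B2 = {a, d, f}  B3 = {a, d, e}  B4 = {b, c, d}
Tree: B1–B2, B2–B3, B1–B4
The largest bag has 3 vertices, giving width 2; this decomposition certifies tw(G) ≤ 2. For the lower bound, the 3 vertices {a, d, e} are pairwise adjacent, and any tree decomposition puts a clique entirely inside one bag — forcing width ≥ 2. Hence tw(G) = 2 exactly.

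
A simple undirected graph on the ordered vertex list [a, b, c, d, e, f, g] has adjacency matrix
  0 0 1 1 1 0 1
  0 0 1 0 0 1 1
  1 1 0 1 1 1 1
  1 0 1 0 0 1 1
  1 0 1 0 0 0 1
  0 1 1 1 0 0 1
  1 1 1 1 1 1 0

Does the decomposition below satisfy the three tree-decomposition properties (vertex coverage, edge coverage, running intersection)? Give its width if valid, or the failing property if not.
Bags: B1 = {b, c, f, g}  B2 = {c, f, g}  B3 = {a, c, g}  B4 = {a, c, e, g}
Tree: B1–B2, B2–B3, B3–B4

A tree decomposition must satisfy three properties: every vertex lies in some bag; for every edge, both endpoints lie together in some bag; and for every vertex, the bags containing it form a connected subtree. Here vertex d appears in no bag, so the decomposition is invalid.

No — vertex d appears in no bag.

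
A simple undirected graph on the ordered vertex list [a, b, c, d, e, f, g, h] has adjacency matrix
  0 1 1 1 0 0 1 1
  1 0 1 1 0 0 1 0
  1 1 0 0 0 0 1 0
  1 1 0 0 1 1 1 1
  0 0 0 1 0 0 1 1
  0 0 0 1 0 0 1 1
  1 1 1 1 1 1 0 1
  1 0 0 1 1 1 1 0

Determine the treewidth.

3

A width-3 tree decomposition is:
Bags: B1 = {a, d, g, h}  B2 = {d, f, g, h}  B3 = {a, b, d, g}  B4 = {a, b, c, g}  B5 = {d, e, g, h}
Tree: B1–B2, B1–B3, B3–B4, B1–B5
Every bag has size at most 4, so the width is 4 − 1 = 3 and tw(G) ≤ 3. On the other hand G contains the 4-clique {d, e, g, h}. A clique must lie in a single bag of any decomposition, so no decomposition can have width below 3. The upper and lower bounds meet at 3, so that is the treewidth.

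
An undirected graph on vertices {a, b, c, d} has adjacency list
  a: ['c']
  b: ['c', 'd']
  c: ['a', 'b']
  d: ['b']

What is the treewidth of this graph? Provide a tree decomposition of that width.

Every bag has size at most 2, so the width is 2 − 1 = 1 and tw(G) ≤ 1. Since G has at least one edge (e.g. b–d), it is not an edgeless graph, so tw(G) ≥ 1. The upper and lower bounds meet at 1, so that is the treewidth.

Treewidth 1.
Bags: B1 = {b, d}  B2 = {b, c}  B3 = {a, c}
Tree: B1–B2, B2–B3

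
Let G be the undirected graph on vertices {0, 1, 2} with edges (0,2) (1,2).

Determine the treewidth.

A width-1 tree decomposition is:
Bags: B1 = {0, 2}  B2 = {1, 2}
Tree: B1–B2
Every bag has size at most 2, so the width is 2 − 1 = 1 and tw(G) ≤ 1. Since G has at least one edge (e.g. 0–2), it is not an edgeless graph, so tw(G) ≥ 1. Combining the bounds, tw(G) = 1.

1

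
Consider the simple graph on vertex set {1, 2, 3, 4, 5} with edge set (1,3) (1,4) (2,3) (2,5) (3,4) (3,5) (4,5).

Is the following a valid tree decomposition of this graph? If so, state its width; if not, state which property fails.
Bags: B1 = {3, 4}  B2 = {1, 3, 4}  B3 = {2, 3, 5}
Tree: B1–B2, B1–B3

No — edge (5,4) lies in no bag.

A tree decomposition must satisfy three properties: every vertex lies in some bag; for every edge, both endpoints lie together in some bag; and for every vertex, the bags containing it form a connected subtree. Here edge (5,4) lies in no bag, so the decomposition is invalid.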